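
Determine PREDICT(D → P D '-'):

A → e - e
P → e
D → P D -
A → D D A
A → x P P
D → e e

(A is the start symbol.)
{ 'e' }

PREDICT(D → P D '-') = (FIRST(RHS) \ {ε}) ∪ (FOLLOW(D) if ε ∈ FIRST(RHS), i.e. RHS ⇒* ε)
FIRST(P) = { 'e' }
FIRST(P D '-') = { 'e' }
ε ∉ FIRST(P D '-'), so FOLLOW(D) is not added.
PREDICT(D → P D '-') = { 'e' }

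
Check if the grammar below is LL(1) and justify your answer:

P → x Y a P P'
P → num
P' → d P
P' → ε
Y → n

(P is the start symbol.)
A grammar is LL(1) if for each non-terminal N with multiple productions, the predict sets of those productions are pairwise disjoint, where PREDICT(N → α) = (FIRST(α) \ {ε}) ∪ (FOLLOW(N) if α ⇒* ε).

Relevant sets:
  FOLLOW(P') = { $, 'd' }

For P:
  PREDICT(P → x Y a P P') = { 'x' }
  PREDICT(P → num) = { 'num' }
For P':
  PREDICT(P' → d P) = { 'd' }
  PREDICT(P' → ε) = { $, 'd' }
Y has a single production, so nothing to check there.

Conflict found: Predict set conflict for P': { 'd' }
The grammar is NOT LL(1).

Answer: No. Predict set conflict for P': { 'd' }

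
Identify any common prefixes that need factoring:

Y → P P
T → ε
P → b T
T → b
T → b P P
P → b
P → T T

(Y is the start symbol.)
Left-factoring is needed when two productions for the same non-terminal
share a common prefix on the right-hand side.

Productions for T:
  T → ε
  T → b
  T → b P P
Productions for P:
  P → b T
  P → b
  P → T T

Found common prefix 'b' in productions for T
Found common prefix 'b' in productions for P

Answer: Yes, T has productions with common prefix 'b'; P has productions with common prefix 'b'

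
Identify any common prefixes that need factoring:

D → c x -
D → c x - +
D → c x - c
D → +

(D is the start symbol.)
Left-factoring is needed when two productions for the same non-terminal
share a common prefix on the right-hand side.

Productions for D:
  D → c x -
  D → c x - +
  D → c x - c
  D → +

Found common prefix 'c x -' in productions for D

Answer: Yes, D has productions with common prefix 'c x -'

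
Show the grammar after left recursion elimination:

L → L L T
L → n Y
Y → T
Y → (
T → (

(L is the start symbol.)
L → n Y L'
L' → L T L'
L' → ε
Y → T
Y → (
T → (

L is directly left-recursive. The standard transformation for
  A → A α₁ | ... | A α_m | β₁ | ... | β_n
is
  A  → β₁ A' | ... | β_n A'
  A' → α₁ A' | ... | α_m A' | ε

L → n Y becomes L → n Y L'
L → L L T becomes L' → L T L'
Add L' → ε

Productions for other non-terminals are unchanged:
  Y → T
  Y → (
  T → (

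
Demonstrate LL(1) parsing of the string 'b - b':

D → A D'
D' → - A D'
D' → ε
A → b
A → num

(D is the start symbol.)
LL(1) parsing maintains a stack (initially the start symbol over $) and the input. At each step: if the stack top is a terminal, match it against the current input token; if it is a non-terminal N, replace it with the RHS of M[N, lookahead] (the unique production whose predict set contains the lookahead).

Stack is shown with the top on the left.

Stack     Input    Action
-------------------------
D $       b - b $  output D → A D'
A D' $    b - b $  output A → b
b D' $    b - b $  match 'b'
D' $      - b $    output D' → - A D'
- A D' $  - b $    match '-'
A D' $    b $      output A → b
b D' $    b $      match 'b'
D' $      $        output D' → ε
$         $        accept

The string is accepted.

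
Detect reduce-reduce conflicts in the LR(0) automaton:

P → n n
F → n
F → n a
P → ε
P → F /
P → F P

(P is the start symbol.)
A reduce-reduce conflict occurs when an LR(0) state has two complete items [A → α .] and [B → β .] — both call for a reduction, and with no lookahead the parser cannot choose between them.

Augment with P' → P and build the canonical LR(0) collection (I0 = CLOSURE({[P' → . P]}), then GOTO on every symbol after a dot until no new states appear). It has 8 states:
  I0: { [F → . n a], [F → . n], [P → . F /], [P → . F P], [P → . n n], [P → .], [P' → . P] }  — shift, reduce
  I1: { [F → . n a], [F → . n], [P → . F /], [P → . F P], [P → . n n], [P → .], [P → F . /], [P → F . P] }  — shift, reduce
  I2: { [P' → P .] }  — accept
  I3: { [F → n . a], [F → n .], [P → n . n] }  — shift, reduce
  I4: { [F → n a .] }  — reduce
  I5: { [P → n n .] }  — reduce
  I6: { [P → F / .] }  — reduce
  I7: { [P → F P .] }  — reduce

No state contains more than one complete item.

Answer: No reduce-reduce conflicts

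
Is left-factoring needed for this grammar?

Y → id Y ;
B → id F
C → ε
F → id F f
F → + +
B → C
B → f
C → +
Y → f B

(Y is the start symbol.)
No, left-factoring is not needed

Left-factoring is needed when two productions for the same non-terminal
share a common prefix on the right-hand side.

Productions for Y:
  Y → id Y ;
  Y → f B
Productions for B:
  B → id F
  B → C
  B → f
Productions for C:
  C → ε
  C → +
Productions for F:
  F → id F f
  F → + +

No common prefixes found.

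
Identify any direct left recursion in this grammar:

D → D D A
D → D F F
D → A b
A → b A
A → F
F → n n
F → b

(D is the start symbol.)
Direct left recursion occurs when N → N α for some non-terminal N (the right-hand side begins with the left-hand side itself).

D → D D A: LEFT RECURSIVE (starts with D)
D → D F F: LEFT RECURSIVE (starts with D)
D → A b: starts with A
A → b A: starts with b
A → F: starts with F
F → n n: starts with n
F → b: starts with b

The grammar has direct left recursion on: D.

Answer: Yes, D is left-recursive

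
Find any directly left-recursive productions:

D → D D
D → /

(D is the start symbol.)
D → D D: LEFT RECURSIVE (starts with D)
D → /: starts with '/'

The grammar has direct left recursion on: D.

Answer: Yes, D is left-recursive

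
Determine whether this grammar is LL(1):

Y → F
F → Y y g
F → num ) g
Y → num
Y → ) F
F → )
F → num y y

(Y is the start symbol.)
A grammar is LL(1) if for each non-terminal N with multiple productions, the predict sets of those productions are pairwise disjoint, where PREDICT(N → α) = (FIRST(α) \ {ε}) ∪ (FOLLOW(N) if α ⇒* ε).

Relevant sets:
  FIRST(F) = { ')', 'num' }
  FIRST(Y) = { ')', 'num' }

For Y:
  PREDICT(Y → F) = { ')', 'num' }
  PREDICT(Y → num) = { 'num' }
  PREDICT(Y → ')' F) = { ')' }
For F:
  PREDICT(F → Y y g) = { ')', 'num' }
  PREDICT(F → num ')' g) = { 'num' }
  PREDICT(F → ')') = { ')' }
  PREDICT(F → num y y) = { 'num' }

Conflict found: Predict set conflict for Y: { 'num' }
The grammar is NOT LL(1).

Answer: No. Predict set conflict for Y: { 'num' }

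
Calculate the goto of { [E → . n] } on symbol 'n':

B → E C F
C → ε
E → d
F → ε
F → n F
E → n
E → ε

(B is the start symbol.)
{ [E → n .] }

GOTO(I, 'n') = CLOSURE({ [A → αX.β] : [A → α.Xβ] ∈ I, X = 'n' })

Items with dot before 'n', with the dot advanced:
  [E → . n] → [E → n .]
Closure adds nothing (no advanced item has the dot before a non-terminal).

GOTO = { [E → n .] }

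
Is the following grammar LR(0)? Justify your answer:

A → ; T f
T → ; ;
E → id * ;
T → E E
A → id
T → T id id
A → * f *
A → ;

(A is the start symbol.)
No. Shift-reduce conflict between [A → ; .] and [E → . id * ;]

Augment with A' → A and build the canonical LR(0) collection (I0 = CLOSURE({[A' → . A]}), then GOTO on every symbol after a dot until no new states appear). It has 18 states:
  I0: { [A → . * f *], [A → . ; T f], [A → . ;], [A → . id], [A' → . A] }  — shift
  I1: { [A → * . f *] }  — shift
  I2: { [A → ; . T f], [A → ; .], [E → . id * ;], [T → . ; ;], [T → . E E], [T → . T id id] }  — shift, reduce
  I3: { [A' → A .] }  — accept
  I4: { [A → id .] }  — reduce
  I5: { [T → ; . ;] }  — shift
  I6: { [E → . id * ;], [T → E . E] }  — shift
  I7: { [A → ; T . f], [T → T . id id] }  — shift
  I8: { [E → id . * ;] }  — shift
  I9: { [E → id * . ;] }  — shift
  I10: { [E → id * ; .] }  — reduce
  I11: { [A → ; T f .] }  — reduce
  I12: { [T → T id . id] }  — shift
  I13: { [T → T id id .] }  — reduce
  I14: { [T → E E .] }  — reduce
  I15: { [T → ; ; .] }  — reduce
  I16: { [A → * f . *] }  — shift
  I17: { [A → * f * .] }  — reduce

Conflict in state I2:
  Shift-reduce conflict between [A → ; .] and [E → . id * ;]
So the grammar is NOT LR(0).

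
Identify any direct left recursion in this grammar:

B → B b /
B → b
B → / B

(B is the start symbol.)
Yes, B is left-recursive

Direct left recursion occurs when N → N α for some non-terminal N (the right-hand side begins with the left-hand side itself).

B → B b /: LEFT RECURSIVE (starts with B)
B → b: starts with b
B → / B: starts with '/'

The grammar has direct left recursion on: B.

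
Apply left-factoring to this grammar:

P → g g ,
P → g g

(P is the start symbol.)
Left-factoring transforms A → αβ₁ | αβ₂ into A → αA' and A' → β₁ | β₂
(α is the longest common prefix among the alternatives). Repeat until
no nonterminal has two alternatives with a common prefix.

Round 1: P has alternatives sharing prefix 'g g'. Introduce P': P → g g P'
  Add: P' → ,
  Add: P' → ε

No remaining common prefixes — done.

Resulting grammar:
P → g g P'
P' → ,
P' → ε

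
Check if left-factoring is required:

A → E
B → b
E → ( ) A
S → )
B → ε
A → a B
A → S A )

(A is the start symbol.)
No, left-factoring is not needed

Left-factoring is needed when two productions for the same non-terminal
share a common prefix on the right-hand side.

Productions for A:
  A → E
  A → a B
  A → S A )
Productions for B:
  B → b
  B → ε

No common prefixes found.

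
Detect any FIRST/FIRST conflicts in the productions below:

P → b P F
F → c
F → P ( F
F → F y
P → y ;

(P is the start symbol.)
Yes. F → c / F → F y on { 'c' }; F → P '(' F / F → F y on { 'b', 'y' }

FIRST sets of the non-terminals at (or reachable through a nullable prefix from) the front of some alternative:
  FIRST(P) = { 'b', 'y' }
  FIRST(F) = { 'b', 'c', 'y' }

Productions for P:
  P → b P F: FIRST = { 'b' }
  P → y ;: FIRST = { 'y' }
Productions for F:
  F → c: FIRST = { 'c' }
  F → P ( F: FIRST = { 'b', 'y' }
  F → F y: FIRST = { 'b', 'c', 'y' }

Conflict for F: F → c and F → F y
  Overlap: { 'c' }
Conflict for F: F → P ( F and F → F y
  Overlap: { 'b', 'y' }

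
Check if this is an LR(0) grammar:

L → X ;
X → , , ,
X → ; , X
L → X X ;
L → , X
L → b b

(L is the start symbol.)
A grammar is LR(0) if no state in the canonical LR(0) collection has:
  - both a shift item (dot before a terminal) and a complete item (shift-reduce conflict), or
  - two or more complete items (reduce-reduce conflict; the accept item [L' → L .] counts as a complete item here).

Augment with L' → L and build the canonical LR(0) collection (I0 = CLOSURE({[L' → . L]}), then GOTO on every symbol after a dot until no new states appear). It has 18 states:
  I0: { [L → . , X], [L → . X ;], [L → . X X ;], [L → . b b], [L' → . L], [X → . , , ,], [X → . ; , X] }  — shift
  I1: { [L → , . X], [X → , . , ,], [X → . , , ,], [X → . ; , X] }  — shift
  I2: { [X → ; . , X] }  — shift
  I3: { [L' → L .] }  — accept
  I4: { [L → X . ;], [L → X . X ;], [X → . , , ,], [X → . ; , X] }  — shift
  I5: { [L → b . b] }  — shift
  I6: { [L → b b .] }  — reduce
  I7: { [X → , . , ,] }  — shift
  I8: { [L → X ; .], [X → ; . , X] }  — shift, reduce
  I9: { [L → X X . ;] }  — shift
  I10: { [L → X X ; .] }  — reduce
  I11: { [X → . , , ,], [X → . ; , X], [X → ; , . X] }  — shift
  I12: { [X → ; , X .] }  — reduce
  I13: { [X → , , . ,] }  — shift
  I14: { [X → , , , .] }  — reduce
  I15: { [X → , , . ,], [X → , . , ,] }  — shift
  I16: { [L → , X .] }  — reduce
  I17: { [X → , , , .], [X → , , . ,] }  — shift, reduce

Conflict in state I8:
  Shift-reduce conflict between [L → X ; .] and [X → ; . , X]
So the grammar is NOT LR(0).

Answer: No. Shift-reduce conflict between [L → X ; .] and [X → ; . , X]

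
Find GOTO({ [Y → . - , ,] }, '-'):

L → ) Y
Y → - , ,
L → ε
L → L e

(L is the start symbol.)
{ [Y → - . , ,] }

GOTO(I, '-') = CLOSURE({ [A → αX.β] : [A → α.Xβ] ∈ I, X = '-' })

Items with dot before '-', with the dot advanced:
  [Y → . - , ,] → [Y → - . , ,]
Closure adds nothing (no advanced item has the dot before a non-terminal).

GOTO = { [Y → - . , ,] }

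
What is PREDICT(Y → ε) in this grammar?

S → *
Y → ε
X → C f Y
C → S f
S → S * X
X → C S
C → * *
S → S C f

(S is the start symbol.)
PREDICT(Y → ε) = (FIRST(RHS) \ {ε}) ∪ (FOLLOW(Y) if ε ∈ FIRST(RHS), i.e. RHS ⇒* ε)
The right-hand side is ε (FIRST(ε) = { ε }), so the predict set is FOLLOW(Y) = { $, '*', 'f' }
PREDICT(Y → ε) = { $, '*', 'f' }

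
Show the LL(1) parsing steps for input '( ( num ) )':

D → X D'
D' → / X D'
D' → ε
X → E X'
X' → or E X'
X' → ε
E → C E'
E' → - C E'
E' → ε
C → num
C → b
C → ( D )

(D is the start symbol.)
LL(1) parsing maintains a stack (initially the start symbol over $) and the input. At each step: if the stack top is a terminal, match it against the current input token; if it is a non-terminal N, replace it with the RHS of M[N, lookahead] (the unique production whose predict set contains the lookahead).

Stack is shown with the top on the left.

Stack                                 Input          Action
-----------------------------------------------------------
D $                                   ( ( num ) ) $  output D → X D'
X D' $                                ( ( num ) ) $  output X → E X'
E X' D' $                             ( ( num ) ) $  output E → C E'
C E' X' D' $                          ( ( num ) ) $  output C → ( D )
( D ) E' X' D' $                      ( ( num ) ) $  match '('
D ) E' X' D' $                        ( num ) ) $    output D → X D'
X D' ) E' X' D' $                     ( num ) ) $    output X → E X'
E X' D' ) E' X' D' $                  ( num ) ) $    output E → C E'
C E' X' D' ) E' X' D' $               ( num ) ) $    output C → ( D )
( D ) E' X' D' ) E' X' D' $           ( num ) ) $    match '('
D ) E' X' D' ) E' X' D' $             num ) ) $      output D → X D'
X D' ) E' X' D' ) E' X' D' $          num ) ) $      output X → E X'
E X' D' ) E' X' D' ) E' X' D' $       num ) ) $      output E → C E'
C E' X' D' ) E' X' D' ) E' X' D' $    num ) ) $      output C → num
num E' X' D' ) E' X' D' ) E' X' D' $  num ) ) $      match 'num'
E' X' D' ) E' X' D' ) E' X' D' $      ) ) $          output E' → ε
X' D' ) E' X' D' ) E' X' D' $         ) ) $          output X' → ε
D' ) E' X' D' ) E' X' D' $            ) ) $          output D' → ε
) E' X' D' ) E' X' D' $               ) ) $          match ')'
E' X' D' ) E' X' D' $                 ) $            output E' → ε
X' D' ) E' X' D' $                    ) $            output X' → ε
D' ) E' X' D' $                       ) $            output D' → ε
) E' X' D' $                          ) $            match ')'
E' X' D' $                            $              output E' → ε
X' D' $                               $              output X' → ε
D' $                                  $              output D' → ε
$                                     $              accept

The string is accepted.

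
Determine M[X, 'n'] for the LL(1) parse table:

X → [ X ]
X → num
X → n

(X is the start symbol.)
To find M[X, 'n'], we find productions for X where 'n' is in the predict set (PREDICT(N → α) = (FIRST(α) \ {ε}) ∪ (FOLLOW(N) if α ⇒* ε)).

X → [ X ]: PREDICT = { '[' }
X → num: PREDICT = { 'num' }
X → n: PREDICT = { 'n' }
  'n' is in predict set, so this production goes in M[X, 'n']

M[X, 'n'] = X → n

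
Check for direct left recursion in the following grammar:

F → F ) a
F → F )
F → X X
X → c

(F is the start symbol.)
Yes, F is left-recursive

F → F ) a: LEFT RECURSIVE (starts with F)
F → F ): LEFT RECURSIVE (starts with F)
F → X X: starts with X
X → c: starts with c

The grammar has direct left recursion on: F.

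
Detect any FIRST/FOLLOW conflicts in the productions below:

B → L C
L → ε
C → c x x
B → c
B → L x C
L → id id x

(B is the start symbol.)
Nullable non-terminals: L.

L: nullable alternative(s) L → ε; FOLLOW(L) = { 'c', 'x' }
  L → ε: FIRST \ {ε} = { } — this is the only nullable alternative, skip
  L → id id x: FIRST \ {ε} = { 'id' } — disjoint from FOLLOW(L)

B, C have no nullable alternative, so no FIRST/FOLLOW check is needed there.

No FIRST/FOLLOW conflicts found.

Answer: No FIRST/FOLLOW conflicts.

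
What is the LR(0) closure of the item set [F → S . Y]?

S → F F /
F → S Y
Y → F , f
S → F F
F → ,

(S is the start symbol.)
To compute CLOSURE, for each item [A → α.Bβ] where B is a non-terminal, add [B → .γ] for all productions B → γ; repeat for the newly added items until nothing changes.

Start with: [F → S . Y]
  [F → S . Y] has the dot before Y: add [Y → . F , f]
  [Y → . F , f] has the dot before F: add [F → . S Y], [F → . ,]
  [F → . S Y] has the dot before S: add [S → . F F /], [S → . F F]
No further items can be added.

CLOSURE = { [F → . ,], [F → . S Y], [F → S . Y], [S → . F F /], [S → . F F], [Y → . F , f] }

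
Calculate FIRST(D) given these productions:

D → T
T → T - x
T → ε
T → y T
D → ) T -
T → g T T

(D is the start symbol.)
{ ')', '-', 'g', 'y', ε }

To compute FIRST(D), examine every production with D on the left-hand side, reading each right-hand side left to right until a non-nullable symbol is reached.

FIRST sets of the other non-terminals involved (by the same procedure, iterated to a fixed point):
  FIRST(T) = { '-', 'g', 'y', ε }

From D → T:
  - T is a non-terminal: add FIRST(T) \ {ε} = { '-', 'g', 'y' }
    T is nullable and nothing follows, so the whole right-hand side can vanish: ε ∈ FIRST(D)
From D → ) T -:
  - ')' is a terminal: add ')' and stop

Collecting: FIRST(D) = { ')', '-', 'g', 'y', ε }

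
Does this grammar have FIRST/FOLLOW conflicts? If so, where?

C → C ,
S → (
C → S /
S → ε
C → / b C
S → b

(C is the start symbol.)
No FIRST/FOLLOW conflicts.

A FIRST/FOLLOW conflict occurs when a non-terminal N has a nullable alternative N → β (β ⇒* ε) and another alternative N → α with FIRST(α) ∩ FOLLOW(N) ≠ ∅: on such a lookahead the parser cannot decide between expanding α and letting N vanish via β.

Nullable non-terminals: S.

S: nullable alternative(s) S → ε; FOLLOW(S) = { '/' }
  S → (: FIRST \ {ε} = { '(' } — disjoint from FOLLOW(S)
  S → ε: FIRST \ {ε} = { } — this is the only nullable alternative, skip
  S → b: FIRST \ {ε} = { 'b' } — disjoint from FOLLOW(S)

C has no nullable alternative, so no FIRST/FOLLOW check is needed there.

No FIRST/FOLLOW conflicts found.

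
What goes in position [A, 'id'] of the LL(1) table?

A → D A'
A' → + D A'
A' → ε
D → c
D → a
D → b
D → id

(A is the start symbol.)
To find M[A, 'id'], we find productions for A where 'id' is in the predict set (PREDICT(N → α) = (FIRST(α) \ {ε}) ∪ (FOLLOW(N) if α ⇒* ε)).

Relevant sets:
  FIRST(D) = { 'a', 'b', 'c', 'id' }

A → D A': PREDICT = { 'a', 'b', 'c', 'id' }
  'id' is in predict set, so this production goes in M[A, 'id']

M[A, 'id'] = A → D A'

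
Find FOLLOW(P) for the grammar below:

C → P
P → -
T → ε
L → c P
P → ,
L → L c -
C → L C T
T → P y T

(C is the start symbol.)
{ $, ',', '-', 'c', 'y' }

In C → P: P is at the end, add FOLLOW(C)
In L → c P: P is at the end, add FOLLOW(L)
In T → P y T: P is followed by y T, add FIRST(y T) \ {ε} = { 'y' }

The FOLLOW sets referred to above (computed the same way, to a fixed point):
  FOLLOW(C) = { $, ',', '-' }
  FOLLOW(L) = { ',', '-', 'c' }

Taking the union: FOLLOW(P) = { $, ',', '-', 'c', 'y' }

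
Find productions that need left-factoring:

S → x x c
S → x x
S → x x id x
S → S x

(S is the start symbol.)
Yes, S has productions with common prefix 'x x'

Left-factoring is needed when two productions for the same non-terminal
share a common prefix on the right-hand side.

Productions for S:
  S → x x c
  S → x x
  S → x x id x
  S → S x

Found common prefix 'x x' in productions for S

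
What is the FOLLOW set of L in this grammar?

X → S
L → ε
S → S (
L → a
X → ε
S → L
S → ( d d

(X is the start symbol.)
In S → L: L is at the end, add FOLLOW(S)

The FOLLOW sets referred to above (computed the same way, to a fixed point):
  FOLLOW(S) = { $, '(' }

Taking the union: FOLLOW(L) = { $, '(' }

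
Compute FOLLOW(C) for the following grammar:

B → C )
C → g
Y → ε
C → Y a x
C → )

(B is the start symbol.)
In B → C ): C is followed by ')', add FIRST(')') \ {ε} = { ')' }

Taking the union: FOLLOW(C) = { ')' }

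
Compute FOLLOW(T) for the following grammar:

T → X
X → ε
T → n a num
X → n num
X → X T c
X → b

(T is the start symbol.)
To compute FOLLOW(T), find every occurrence of T on a right-hand side N → α T β: add FIRST(β) \ {ε}, and if β is empty or nullable also add FOLLOW(N). Iterate to a fixed point.

T is the start symbol, so $ ∈ FOLLOW(T).
In X → X T c: T is followed by c, add FIRST(c) \ {ε} = { 'c' }

Taking the union: FOLLOW(T) = { $, 'c' }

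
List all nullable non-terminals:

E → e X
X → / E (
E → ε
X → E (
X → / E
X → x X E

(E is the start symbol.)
A non-terminal is nullable if it can derive ε (the empty string): either it has an ε-production, or it has a production whose right-hand side consists entirely of nullable non-terminals.

ε-productions: E → ε
So E is immediately nullable.
No further non-terminal can be added: every production for the remaining non-terminals contains a terminal or a non-nullable non-terminal.
Nullable = { 'E' }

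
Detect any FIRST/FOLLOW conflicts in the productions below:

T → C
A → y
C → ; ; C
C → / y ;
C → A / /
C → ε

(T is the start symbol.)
No FIRST/FOLLOW conflicts.

Nullable non-terminals: C, T.
FIRST sets used below: FIRST(A) = { 'y' }

C: nullable alternative(s) C → ε; FOLLOW(C) = { $ }
  C → ; ; C: FIRST \ {ε} = { ';' } — disjoint from FOLLOW(C)
  C → / y ;: FIRST \ {ε} = { '/' } — disjoint from FOLLOW(C)
  C → A / /: FIRST \ {ε} = { 'y' } — disjoint from FOLLOW(C)
  C → ε: FIRST \ {ε} = { } — this is the only nullable alternative, skip
T has a nullable alternative but only one production, so nothing to check.

A has no nullable alternative, so no FIRST/FOLLOW check is needed there.

No FIRST/FOLLOW conflicts found.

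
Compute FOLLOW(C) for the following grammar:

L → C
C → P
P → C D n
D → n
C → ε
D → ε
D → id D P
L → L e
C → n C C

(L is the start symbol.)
{ $, 'e', 'id', 'n' }

To compute FOLLOW(C), find every occurrence of C on a right-hand side N → α C β: add FIRST(β) \ {ε}, and if β is empty or nullable also add FOLLOW(N). Iterate to a fixed point.

In L → C: C is at the end, add FOLLOW(L)
In P → C D n: C is followed by D n, add FIRST(D n) \ {ε} = { 'id', 'n' }
In C → n C C: C is followed by C, add FIRST(C) \ {ε} = { 'id', 'n' }
  C is nullable, so FOLLOW(C) is also included — that is the set being defined, nothing new
In C → n C C: C is at the end; this adds FOLLOW(C) to itself — nothing new

The FOLLOW sets referred to above (computed the same way, to a fixed point):
  FOLLOW(L) = { $, 'e' }

Taking the union: FOLLOW(C) = { $, 'e', 'id', 'n' }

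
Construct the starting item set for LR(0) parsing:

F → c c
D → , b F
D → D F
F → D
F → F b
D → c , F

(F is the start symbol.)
First, augment the grammar with F' → F
I₀ = CLOSURE({ [F' → . F] }):
  [F' → . F] has the dot before F: add [F → . c c], [F → . D], [F → . F b]
  [F → . D] has the dot before D: add [D → . , b F], [D → . D F], [D → . c , F]
No further items can be added.

I₀ = { [D → . , b F], [D → . D F], [D → . c , F], [F → . D], [F → . F b], [F → . c c], [F' → . F] }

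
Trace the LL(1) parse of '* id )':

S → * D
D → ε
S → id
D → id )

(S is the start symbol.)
LL(1) parsing maintains a stack (initially the start symbol over $) and the input. At each step: if the stack top is a terminal, match it against the current input token; if it is a non-terminal N, replace it with the RHS of M[N, lookahead] (the unique production whose predict set contains the lookahead).

Stack is shown with the top on the left.

Stack   Input     Action
------------------------
S $     * id ) $  output S → * D
* D $   * id ) $  match '*'
D $     id ) $    output D → id )
id ) $  id ) $    match 'id'
) $     ) $       match ')'
$       $         accept

The string is accepted.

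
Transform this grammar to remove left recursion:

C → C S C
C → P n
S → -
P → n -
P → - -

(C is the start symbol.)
C is directly left-recursive. The standard transformation for
  A → A α₁ | ... | A α_m | β₁ | ... | β_n
is
  A  → β₁ A' | ... | β_n A'
  A' → α₁ A' | ... | α_m A' | ε

C → P n becomes C → P n C'
C → C S C becomes C' → S C C'
Add C' → ε

Productions for other non-terminals are unchanged:
  S → -
  P → n -
  P → - -

Resulting grammar:
C → P n C'
C' → S C C'
C' → ε
S → -
P → n -
P → - -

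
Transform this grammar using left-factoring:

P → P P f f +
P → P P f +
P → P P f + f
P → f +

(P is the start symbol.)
P → P P f P'
P' → f +
P' → + P''
P'' → ε
P'' → f
P → f +

Left-factoring transforms A → αβ₁ | αβ₂ into A → αA' and A' → β₁ | β₂
(α is the longest common prefix among the alternatives). Repeat until
no nonterminal has two alternatives with a common prefix.

Round 1: P has alternatives sharing prefix 'P P f'. Introduce P': P → P P f P'
  Add: P' → f +
  Add: P' → +
  Add: P' → + f

Round 2: P' has alternatives sharing prefix '+'. Introduce P'': P' → + P''
  Add: P'' → ε
  Add: P'' → f

No remaining common prefixes — done.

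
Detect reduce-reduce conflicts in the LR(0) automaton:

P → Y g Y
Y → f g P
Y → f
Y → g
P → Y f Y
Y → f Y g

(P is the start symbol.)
A reduce-reduce conflict occurs when an LR(0) state has two complete items [A → α .] and [B → β .] — both call for a reduction, and with no lookahead the parser cannot choose between them.

Augment with P' → P and build the canonical LR(0) collection (I0 = CLOSURE({[P' → . P]}), then GOTO on every symbol after a dot until no new states appear). It has 13 states:
  I0: { [P → . Y f Y], [P → . Y g Y], [P' → . P], [Y → . f Y g], [Y → . f g P], [Y → . f], [Y → . g] }  — shift
  I1: { [P' → P .] }  — accept
  I2: { [P → Y . f Y], [P → Y . g Y] }  — shift
  I3: { [Y → . f Y g], [Y → . f g P], [Y → . f], [Y → . g], [Y → f . Y g], [Y → f . g P], [Y → f .] }  — shift, reduce
  I4: { [Y → g .] }  — reduce
  I5: { [Y → f Y . g] }  — shift
  I6: { [P → . Y f Y], [P → . Y g Y], [Y → . f Y g], [Y → . f g P], [Y → . f], [Y → . g], [Y → f g . P], [Y → g .] }  — shift, reduce
  I7: { [Y → f g P .] }  — reduce
  I8: { [Y → f Y g .] }  — reduce
  I9: { [P → Y f . Y], [Y → . f Y g], [Y → . f g P], [Y → . f], [Y → . g] }  — shift
  I10: { [P → Y g . Y], [Y → . f Y g], [Y → . f g P], [Y → . f], [Y → . g] }  — shift
  I11: { [P → Y g Y .] }  — reduce
  I12: { [P → Y f Y .] }  — reduce

No state contains more than one complete item.

Answer: No reduce-reduce conflicts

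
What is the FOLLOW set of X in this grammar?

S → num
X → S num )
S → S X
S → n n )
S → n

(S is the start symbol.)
{ $, 'n', 'num' }

To compute FOLLOW(X), find every occurrence of X on a right-hand side N → α X β: add FIRST(β) \ {ε}, and if β is empty or nullable also add FOLLOW(N). Iterate to a fixed point.

In S → S X: X is at the end, add FOLLOW(S)

The FOLLOW sets referred to above (computed the same way, to a fixed point):
  FOLLOW(S) = { $, 'n', 'num' }

Taking the union: FOLLOW(X) = { $, 'n', 'num' }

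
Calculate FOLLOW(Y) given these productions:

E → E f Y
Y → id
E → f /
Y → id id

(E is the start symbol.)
{ $, 'f' }

In E → E f Y: Y is at the end, add FOLLOW(E)

The FOLLOW sets referred to above (computed the same way, to a fixed point):
  FOLLOW(E) = { $, 'f' }

Taking the union: FOLLOW(Y) = { $, 'f' }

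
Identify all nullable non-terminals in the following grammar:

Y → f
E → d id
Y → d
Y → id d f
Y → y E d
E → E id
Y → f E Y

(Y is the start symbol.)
None

There are no ε-productions, so no non-terminal can derive ε.
No non-terminals are nullable.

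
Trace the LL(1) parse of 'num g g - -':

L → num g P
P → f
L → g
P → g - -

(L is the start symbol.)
LL(1) parsing maintains a stack (initially the start symbol over $) and the input. At each step: if the stack top is a terminal, match it against the current input token; if it is a non-terminal N, replace it with the RHS of M[N, lookahead] (the unique production whose predict set contains the lookahead).

Stack is shown with the top on the left.

Stack      Input          Action
--------------------------------
L $        num g g - - $  output L → num g P
num g P $  num g g - - $  match 'num'
g P $      g g - - $      match 'g'
P $        g - - $        output P → g - -
g - - $    g - - $        match 'g'
- - $      - - $          match '-'
- $        - $            match '-'
$          $              accept

The string is accepted.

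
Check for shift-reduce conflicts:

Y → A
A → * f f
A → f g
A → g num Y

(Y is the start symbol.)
No shift-reduce conflicts

A shift-reduce conflict occurs when an LR(0) state has both:
  - a complete (reduce) item [A → α .] (dot at the end), and
  - a shift item [B → β . c γ] (dot before a terminal).

Augment with Y' → Y and build the canonical LR(0) collection (I0 = CLOSURE({[Y' → . Y]}), then GOTO on every symbol after a dot until no new states appear). It has 11 states:
  I0: { [A → . * f f], [A → . f g], [A → . g num Y], [Y → . A], [Y' → . Y] }  — shift
  I1: { [A → * . f f] }  — shift
  I2: { [Y → A .] }  — reduce
  I3: { [Y' → Y .] }  — accept
  I4: { [A → f . g] }  — shift
  I5: { [A → g . num Y] }  — shift
  I6: { [A → . * f f], [A → . f g], [A → . g num Y], [A → g num . Y], [Y → . A] }  — shift
  I7: { [A → g num Y .] }  — reduce
  I8: { [A → f g .] }  — reduce
  I9: { [A → * f . f] }  — shift
  I10: { [A → * f f .] }  — reduce

No state contains both a complete item and a shift item.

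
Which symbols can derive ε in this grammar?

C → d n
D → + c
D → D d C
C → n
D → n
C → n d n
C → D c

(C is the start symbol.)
None

A non-terminal is nullable if it can derive ε (the empty string): either it has an ε-production, or it has a production whose right-hand side consists entirely of nullable non-terminals.

There are no ε-productions, so no non-terminal can derive ε.
No non-terminals are nullable.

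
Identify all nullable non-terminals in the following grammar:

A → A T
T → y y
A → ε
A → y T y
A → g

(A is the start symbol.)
{ 'A' }

A non-terminal is nullable if it can derive ε (the empty string): either it has an ε-production, or it has a production whose right-hand side consists entirely of nullable non-terminals.

ε-productions: A → ε
So A is immediately nullable.
No further non-terminal can be added: every production for the remaining non-terminals contains a terminal or a non-nullable non-terminal.
Nullable = { 'A' }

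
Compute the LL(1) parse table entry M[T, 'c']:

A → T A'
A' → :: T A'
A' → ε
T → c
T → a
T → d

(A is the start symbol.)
T → c

To find M[T, 'c'], we find productions for T where 'c' is in the predict set (PREDICT(N → α) = (FIRST(α) \ {ε}) ∪ (FOLLOW(N) if α ⇒* ε)).

T → c: PREDICT = { 'c' }
  'c' is in predict set, so this production goes in M[T, 'c']
T → a: PREDICT = { 'a' }
T → d: PREDICT = { 'd' }

M[T, 'c'] = T → c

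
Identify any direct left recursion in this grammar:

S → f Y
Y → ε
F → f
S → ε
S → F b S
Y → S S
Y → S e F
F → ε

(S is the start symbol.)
No direct left recursion

S → f Y: starts with f
Y → ε: starts with ε
F → f: starts with f
S → ε: starts with ε
S → F b S: starts with F
Y → S S: starts with S
Y → S e F: starts with S
F → ε: starts with ε

No direct left recursion found.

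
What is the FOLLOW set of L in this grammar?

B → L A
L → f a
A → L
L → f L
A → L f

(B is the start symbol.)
To compute FOLLOW(L), find every occurrence of L on a right-hand side N → α L β: add FIRST(β) \ {ε}, and if β is empty or nullable also add FOLLOW(N). Iterate to a fixed point.

In B → L A: L is followed by A, add FIRST(A) \ {ε} = { 'f' }
In A → L: L is at the end, add FOLLOW(A)
In L → f L: L is at the end; this adds FOLLOW(L) to itself — nothing new
In A → L f: L is followed by f, add FIRST(f) \ {ε} = { 'f' }

The FOLLOW sets referred to above (computed the same way, to a fixed point):
  FOLLOW(A) = { $ }

Taking the union: FOLLOW(L) = { $, 'f' }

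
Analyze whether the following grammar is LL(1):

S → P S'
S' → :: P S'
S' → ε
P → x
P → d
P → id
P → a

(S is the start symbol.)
A grammar is LL(1) if for each non-terminal N with multiple productions, the predict sets of those productions are pairwise disjoint, where PREDICT(N → α) = (FIRST(α) \ {ε}) ∪ (FOLLOW(N) if α ⇒* ε).

Relevant sets:
  FOLLOW(S') = { $ }

For S':
  PREDICT(S' → :: P S') = { '::' }
  PREDICT(S' → ε) = { $ }
For P:
  PREDICT(P → x) = { 'x' }
  PREDICT(P → d) = { 'd' }
  PREDICT(P → id) = { 'id' }
  PREDICT(P → a) = { 'a' }
S has a single production, so nothing to check there.

All predict sets are disjoint. The grammar IS LL(1).

Answer: Yes, the grammar is LL(1).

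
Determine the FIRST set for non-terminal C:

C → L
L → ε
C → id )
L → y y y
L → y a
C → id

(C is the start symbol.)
To compute FIRST(C), examine every production with C on the left-hand side, reading each right-hand side left to right until a non-nullable symbol is reached.

FIRST sets of the other non-terminals involved (by the same procedure, iterated to a fixed point):
  FIRST(L) = { 'y', ε }

From C → L:
  - L is a non-terminal: add FIRST(L) \ {ε} = { 'y' }
    L is nullable and nothing follows, so the whole right-hand side can vanish: ε ∈ FIRST(C)
From C → id ):
  - id is a terminal: add 'id' and stop
From C → id:
  - id is a terminal: add 'id' and stop

Collecting: FIRST(C) = { 'id', 'y', ε }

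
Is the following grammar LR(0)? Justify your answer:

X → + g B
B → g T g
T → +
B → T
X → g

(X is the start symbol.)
Yes, the grammar is LR(0)

Augment with X' → X and build the canonical LR(0) collection (I0 = CLOSURE({[X' → . X]}), then GOTO on every symbol after a dot until no new states appear). It has 11 states:
  I0: { [X → . + g B], [X → . g], [X' → . X] }  — shift
  I1: { [X → + . g B] }  — shift
  I2: { [X' → X .] }  — accept
  I3: { [X → g .] }  — reduce
  I4: { [B → . T], [B → . g T g], [T → . +], [X → + g . B] }  — shift
  I5: { [T → + .] }  — reduce
  I6: { [X → + g B .] }  — reduce
  I7: { [B → T .] }  — reduce
  I8: { [B → g . T g], [T → . +] }  — shift
  I9: { [B → g T . g] }  — shift
  I10: { [B → g T g .] }  — reduce

Every state is either a pure shift/goto state or contains exactly one complete item and nothing to shift — no conflicts. The grammar is LR(0).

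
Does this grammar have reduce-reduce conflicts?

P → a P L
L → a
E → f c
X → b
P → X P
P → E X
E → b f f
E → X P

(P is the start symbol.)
Yes — I13: [E → X P .] vs [P → X P .]

Augment with P' → P and build the canonical LR(0) collection (I0 = CLOSURE({[P' → . P]}), then GOTO on every symbol after a dot until no new states appear). It has 16 states:
  I0: { [E → . X P], [E → . b f f], [E → . f c], [P → . E X], [P → . X P], [P → . a P L], [P' → . P], [X → . b] }  — shift
  I1: { [P → E . X], [X → . b] }  — shift
  I2: { [P' → P .] }  — accept
  I3: { [E → . X P], [E → . b f f], [E → . f c], [E → X . P], [P → . E X], [P → . X P], [P → . a P L], [P → X . P], [X → . b] }  — shift
  I4: { [E → . X P], [E → . b f f], [E → . f c], [P → . E X], [P → . X P], [P → . a P L], [P → a . P L], [X → . b] }  — shift
  I5: { [E → b . f f], [X → b .] }  — shift, reduce
  I6: { [E → f . c] }  — shift
  I7: { [E → f c .] }  — reduce
  I8: { [E → b f . f] }  — shift
  I9: { [E → b f f .] }  — reduce
  I10: { [L → . a], [P → a P . L] }  — shift
  I11: { [P → a P L .] }  — reduce
  I12: { [L → a .] }  — reduce
  I13: { [E → X P .], [P → X P .] }  — 2 reduces
  I14: { [P → E X .] }  — reduce
  I15: { [X → b .] }  — reduce

I13 contains complete items [E → X P .], [P → X P .] — reduce-reduce conflict.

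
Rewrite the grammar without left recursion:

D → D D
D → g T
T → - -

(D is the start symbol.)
D → g T D'
D' → D D'
D' → ε
T → - -

D is directly left-recursive. The standard transformation for
  A → A α₁ | ... | A α_m | β₁ | ... | β_n
is
  A  → β₁ A' | ... | β_n A'
  A' → α₁ A' | ... | α_m A' | ε

D → g T becomes D → g T D'
D → D D becomes D' → D D'
Add D' → ε

Productions for other non-terminals are unchanged:
  T → - -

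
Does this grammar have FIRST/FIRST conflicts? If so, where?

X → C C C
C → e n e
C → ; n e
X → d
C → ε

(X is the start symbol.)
FIRST sets of the non-terminals at (or reachable through a nullable prefix from) the front of some alternative:
  FIRST(C) = { ';', 'e', ε }

Productions for X:
  X → C C C: FIRST = { ';', 'e', ε }
  X → d: FIRST = { 'd' }
Productions for C:
  C → e n e: FIRST = { 'e' }
  C → ; n e: FIRST = { ';' }
  C → ε: FIRST = { ε }

All alternatives of each non-terminal have pairwise disjoint FIRST sets.

Answer: No FIRST/FIRST conflicts.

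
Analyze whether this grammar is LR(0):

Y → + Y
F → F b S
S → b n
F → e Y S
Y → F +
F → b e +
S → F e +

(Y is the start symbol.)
Yes, the grammar is LR(0)

Augment with Y' → Y and build the canonical LR(0) collection (I0 = CLOSURE({[Y' → . Y]}), then GOTO on every symbol after a dot until no new states appear). It has 19 states:
  I0: { [F → . F b S], [F → . b e +], [F → . e Y S], [Y → . + Y], [Y → . F +], [Y' → . Y] }  — shift
  I1: { [F → . F b S], [F → . b e +], [F → . e Y S], [Y → + . Y], [Y → . + Y], [Y → . F +] }  — shift
  I2: { [F → F . b S], [Y → F . +] }  — shift
  I3: { [Y' → Y .] }  — accept
  I4: { [F → b . e +] }  — shift
  I5: { [F → . F b S], [F → . b e +], [F → . e Y S], [F → e . Y S], [Y → . + Y], [Y → . F +] }  — shift
  I6: { [F → . F b S], [F → . b e +], [F → . e Y S], [F → e Y . S], [S → . F e +], [S → . b n] }  — shift
  I7: { [F → F . b S], [S → F . e +] }  — shift
  I8: { [F → e Y S .] }  — reduce
  I9: { [F → b . e +], [S → b . n] }  — shift
  I10: { [F → b e . +] }  — shift
  I11: { [S → b n .] }  — reduce
  I12: { [F → b e + .] }  — reduce
  I13: { [F → . F b S], [F → . b e +], [F → . e Y S], [F → F b . S], [S → . F e +], [S → . b n] }  — shift
  I14: { [S → F e . +] }  — shift
  I15: { [S → F e + .] }  — reduce
  I16: { [F → F b S .] }  — reduce
  I17: { [Y → F + .] }  — reduce
  I18: { [Y → + Y .] }  — reduce

Every state is either a pure shift/goto state or contains exactly one complete item and nothing to shift — no conflicts. The grammar is LR(0).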